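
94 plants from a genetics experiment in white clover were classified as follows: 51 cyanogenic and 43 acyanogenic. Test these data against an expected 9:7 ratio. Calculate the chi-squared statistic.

Under the 9:7 hypothesis (Σ ratio = 16, N = 94):
  cyanogenic: 94 × 9/16 = 52.875
  acyanogenic: 94 × 7/16 = 41.125
χ² = Σ (O − E)² / E
  cyanogenic: (51 − 52.875)² / 52.875 = 0.0665
  acyanogenic: (43 − 41.125)² / 41.125 = 0.0855
χ² = 0.0665 + 0.0855 = 0.152

0.152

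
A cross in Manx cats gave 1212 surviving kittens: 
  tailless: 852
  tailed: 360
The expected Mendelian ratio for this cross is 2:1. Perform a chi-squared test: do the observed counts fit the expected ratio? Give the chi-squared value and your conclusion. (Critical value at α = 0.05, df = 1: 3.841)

Expected counts for N = 1212 under a 2:1 ratio (total parts = 3):
  tailless: 1212 × 2/3 = 808
  tailed: 1212 × 1/3 = 404
χ² = Σ (O − E)² / E
  tailless: (852 − 808)² / 808 = 2.3960
  tailed: (360 − 404)² / 404 = 4.7921
χ² = 2.3960 + 4.7921 = 7.1881 ≈ 7.188
Degrees of freedom = 2 − 1 = 1; critical value at α = 0.05 is 3.841.
Since 7.188 > 3.841, we reject the null hypothesis — the data do not fit the 2:1 ratio.

7.188; not consistent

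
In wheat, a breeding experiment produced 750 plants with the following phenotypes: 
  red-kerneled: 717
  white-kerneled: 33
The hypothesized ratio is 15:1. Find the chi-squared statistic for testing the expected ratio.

4.381

Under the 15:1 hypothesis (Σ ratio = 16, N = 750):
  red-kerneled: 750 × 15/16 = 703.125
  white-kerneled: 750 × 1/16 = 46.875
χ² = Σ (O − E)² / E
  red-kerneled: (717 − 703.125)² / 703.125 = 0.2738
  white-kerneled: (33 − 46.875)² / 46.875 = 4.1070
χ² = 0.2738 + 4.1070 = 4.3808 ≈ 4.381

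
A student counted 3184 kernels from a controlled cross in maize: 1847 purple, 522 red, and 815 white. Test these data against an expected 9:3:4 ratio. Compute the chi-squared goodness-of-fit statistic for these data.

Under the 9:3:4 hypothesis (Σ ratio = 16, N = 3184):
  purple: 3184 × 9/16 = 1791
  red: 3184 × 3/16 = 597
  white: 3184 × 4/16 = 796
χ² = Σ (O − E)² / E
  purple: (1847 − 1791)² / 1791 = 1.7510
  red: (522 − 597)² / 597 = 9.4221
  white: (815 − 796)² / 796 = 0.4535
χ² = 1.7510 + 9.4221 + 0.4535 = 11.6266 ≈ 11.627

11.627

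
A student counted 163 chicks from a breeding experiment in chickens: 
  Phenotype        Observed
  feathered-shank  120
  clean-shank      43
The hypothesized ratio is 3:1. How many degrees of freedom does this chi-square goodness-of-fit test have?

A goodness-of-fit test with 2 phenotype classes has df = 2 − 1 = 1.

1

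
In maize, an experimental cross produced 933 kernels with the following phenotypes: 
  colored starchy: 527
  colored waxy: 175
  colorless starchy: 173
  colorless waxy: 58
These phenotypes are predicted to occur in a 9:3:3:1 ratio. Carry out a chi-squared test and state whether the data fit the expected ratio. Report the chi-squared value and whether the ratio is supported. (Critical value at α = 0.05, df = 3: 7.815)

Expected counts for N = 933 under a 9:3:3:1 ratio (total parts = 16):
  colored starchy: 933 × 9/16 = 524.8125
  colored waxy: 933 × 3/16 = 174.9375
  colorless starchy: 933 × 3/16 = 174.9375
  colorless waxy: 933 × 1/16 = 58.3125
χ² = Σ (O − E)² / E
  colored starchy: (527 − 524.8125)² / 524.8125 = 0.0091
  colored waxy: (175 − 174.9375)² / 174.9375 = 0.0000
  colorless starchy: (173 − 174.9375)² / 174.9375 = 0.0215
  colorless waxy: (58 − 58.3125)² / 58.3125 = 0.0017
χ² = 0.0091 + 0.0000 + 0.0215 + 0.0017 = 0.0323 ≈ 0.032
Degrees of freedom = 4 − 1 = 3; critical value at α = 0.05 is 7.815.
Since 0.032 < 7.815, we fail to reject the null hypothesis — the data are consistent with the 9:3:3:1 ratio.

0.032; consistent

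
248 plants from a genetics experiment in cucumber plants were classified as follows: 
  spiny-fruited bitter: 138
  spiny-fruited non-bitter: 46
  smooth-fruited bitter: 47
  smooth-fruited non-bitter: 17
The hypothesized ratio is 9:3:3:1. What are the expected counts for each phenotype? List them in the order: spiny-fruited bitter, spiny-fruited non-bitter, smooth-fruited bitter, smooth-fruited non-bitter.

The 9:3:3:1 ratio has 16 parts, so with N = 248 the expected counts are:
  spiny-fruited bitter: 248 × 9/16 = 139.5
  spiny-fruited non-bitter: 248 × 3/16 = 46.5
  smooth-fruited bitter: 248 × 3/16 = 46.5
  smooth-fruited non-bitter: 248 × 1/16 = 15.5

139.5, 46.5, 46.5, 15.5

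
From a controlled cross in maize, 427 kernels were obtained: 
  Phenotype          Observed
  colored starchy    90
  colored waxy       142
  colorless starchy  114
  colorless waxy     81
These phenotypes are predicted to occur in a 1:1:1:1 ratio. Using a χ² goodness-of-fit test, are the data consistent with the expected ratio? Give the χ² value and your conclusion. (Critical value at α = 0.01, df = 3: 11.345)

Expected counts for N = 427 under a 1:1:1:1 ratio (total parts = 4):
  colored starchy: 427 × 1/4 = 106.75
  colored waxy: 427 × 1/4 = 106.75
  colorless starchy: 427 × 1/4 = 106.75
  colorless waxy: 427 × 1/4 = 106.75
χ² = Σ (O − E)² / E
  colored starchy: (90 − 106.75)² / 106.75 = 2.6282
  colored waxy: (142 − 106.75)² / 106.75 = 11.6399
  colorless starchy: (114 − 106.75)² / 106.75 = 0.4924
  colorless waxy: (81 − 106.75)² / 106.75 = 6.2114
χ² = 2.6282 + 11.6399 + 0.4924 + 6.2114 = 20.9719 ≈ 20.972
Degrees of freedom = 4 − 1 = 3; critical value at α = 0.01 is 11.345.
Since 20.972 > 11.345, we reject the null hypothesis — the data do not fit the 1:1:1:1 ratio.

20.972; not consistent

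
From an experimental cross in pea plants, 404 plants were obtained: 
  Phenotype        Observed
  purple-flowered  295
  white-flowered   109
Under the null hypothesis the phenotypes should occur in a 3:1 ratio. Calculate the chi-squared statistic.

Under the 3:1 hypothesis (Σ ratio = 4, N = 404):
  purple-flowered: 404 × 3/4 = 303
  white-flowered: 404 × 1/4 = 101
χ² = Σ (O − E)² / E
  purple-flowered: (295 − 303)² / 303 = 0.2112
  white-flowered: (109 − 101)² / 101 = 0.6337
χ² = 0.2112 + 0.6337 = 0.8449 ≈ 0.845

0.845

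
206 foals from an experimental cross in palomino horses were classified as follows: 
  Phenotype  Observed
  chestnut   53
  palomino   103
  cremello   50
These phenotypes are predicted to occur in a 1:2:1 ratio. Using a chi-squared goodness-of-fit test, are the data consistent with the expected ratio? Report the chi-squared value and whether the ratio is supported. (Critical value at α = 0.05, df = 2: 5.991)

0.087; consistent

Total ratio parts = 4. Expected numbers out of 206:
  chestnut: 206 × 1/4 = 51.5
  palomino: 206 × 2/4 = 103
  cremello: 206 × 1/4 = 51.5
χ² = Σ (O − E)² / E
  chestnut: (53 − 51.5)² / 51.5 = 0.0437
  palomino: (103 − 103)² / 103 = 0.0000
  cremello: (50 − 51.5)² / 51.5 = 0.0437
χ² = 0.0437 + 0.0000 + 0.0437 = 0.0874 ≈ 0.087
Degrees of freedom = 3 − 1 = 2; critical value at α = 0.05 is 5.991.
Since 0.087 < 5.991, we fail to reject the null hypothesis — the data are consistent with the 1:2:1 ratio.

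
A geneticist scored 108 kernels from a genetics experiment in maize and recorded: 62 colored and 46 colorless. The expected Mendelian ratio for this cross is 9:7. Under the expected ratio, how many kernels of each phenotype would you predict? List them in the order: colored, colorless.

60.75, 47.25

Total ratio parts = 16. Expected numbers out of 108:
  colored: 108 × 9/16 = 60.75
  colorless: 108 × 7/16 = 47.25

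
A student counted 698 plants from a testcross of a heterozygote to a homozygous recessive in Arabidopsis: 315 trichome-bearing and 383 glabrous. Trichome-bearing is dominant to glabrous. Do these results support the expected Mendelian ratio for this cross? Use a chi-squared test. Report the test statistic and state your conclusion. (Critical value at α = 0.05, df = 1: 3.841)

A testcross of a heterozygote (Aa × aa) gives a 1:1 phenotypic ratio.
Under the 1:1 hypothesis (Σ ratio = 2, N = 698):
  trichome-bearing: 698 × 1/2 = 349
  glabrous: 698 × 1/2 = 349
χ² = Σ (O − E)² / E
  trichome-bearing: (315 − 349)² / 349 = 3.3123
  glabrous: (383 − 349)² / 349 = 3.3123
χ² = 3.3123 + 3.3123 = 6.6246 ≈ 6.625
Degrees of freedom = 2 − 1 = 1; critical value at α = 0.05 is 3.841.
Since 6.625 > 3.841, we reject the null hypothesis — the data do not fit the 1:1 ratio.

6.625; not consistent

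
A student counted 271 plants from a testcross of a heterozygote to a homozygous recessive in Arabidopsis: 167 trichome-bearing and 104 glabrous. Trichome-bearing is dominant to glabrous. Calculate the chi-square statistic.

A testcross of a heterozygote (Aa × aa) gives a 1:1 phenotypic ratio.
Total ratio parts = 2. Expected numbers out of 271:
  trichome-bearing: 271 × 1/2 = 135.5
  glabrous: 271 × 1/2 = 135.5
χ² = Σ (O − E)² / E
  trichome-bearing: (167 − 135.5)² / 135.5 = 7.3229
  glabrous: (104 − 135.5)² / 135.5 = 7.3229
χ² = 7.3229 + 7.3229 = 14.6458 ≈ 14.646

14.646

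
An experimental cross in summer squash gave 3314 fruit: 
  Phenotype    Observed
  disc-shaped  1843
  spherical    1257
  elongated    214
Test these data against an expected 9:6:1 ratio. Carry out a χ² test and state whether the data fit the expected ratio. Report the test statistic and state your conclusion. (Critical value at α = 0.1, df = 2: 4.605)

The 9:6:1 ratio has 16 parts, so with N = 3314 the expected counts are:
  disc-shaped: 3314 × 9/16 = 1864.125
  spherical: 3314 × 6/16 = 1242.75
  elongated: 3314 × 1/16 = 207.125
χ² = Σ (O − E)² / E
  disc-shaped: (1843 − 1864.125)² / 1864.125 = 0.2394
  spherical: (1257 − 1242.75)² / 1242.75 = 0.1634
  elongated: (214 − 207.125)² / 207.125 = 0.2282
χ² = 0.2394 + 0.1634 + 0.2282 = 0.631
Degrees of freedom = 3 − 1 = 2; critical value at α = 0.1 is 4.605.
Since 0.631 < 4.605, we fail to reject the null hypothesis — the data are consistent with the 9:6:1 ratio.

0.631; consistent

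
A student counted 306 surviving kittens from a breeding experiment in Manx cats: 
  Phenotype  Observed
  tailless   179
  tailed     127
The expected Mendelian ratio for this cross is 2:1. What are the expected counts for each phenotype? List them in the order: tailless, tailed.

Total ratio parts = 3. Expected numbers out of 306:
  tailless: 306 × 2/3 = 204
  tailed: 306 × 1/3 = 102

204, 102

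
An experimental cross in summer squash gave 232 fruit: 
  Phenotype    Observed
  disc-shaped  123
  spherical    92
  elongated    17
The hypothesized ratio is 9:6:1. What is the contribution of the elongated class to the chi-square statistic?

0.431

Under the 9:6:1 hypothesis (Σ ratio = 16, N = 232):
  disc-shaped: 232 × 9/16 = 130.5
  spherical: 232 × 6/16 = 87
  elongated: 232 × 1/16 = 14.5
Contribution of elongated: (17 − 14.5)² / 14.5 = 0.4310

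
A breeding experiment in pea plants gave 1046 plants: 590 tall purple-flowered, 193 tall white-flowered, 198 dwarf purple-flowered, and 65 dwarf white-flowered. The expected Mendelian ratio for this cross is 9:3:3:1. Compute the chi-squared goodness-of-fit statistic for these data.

0.074

Expected counts for N = 1046 under a 9:3:3:1 ratio (total parts = 16):
  tall purple-flowered: 1046 × 9/16 = 588.375
  tall white-flowered: 1046 × 3/16 = 196.125
  dwarf purple-flowered: 1046 × 3/16 = 196.125
  dwarf white-flowered: 1046 × 1/16 = 65.375
χ² = Σ (O − E)² / E
  tall purple-flowered: (590 − 588.375)² / 588.375 = 0.0045
  tall white-flowered: (193 − 196.125)² / 196.125 = 0.0498
  dwarf purple-flowered: (198 − 196.125)² / 196.125 = 0.0179
  dwarf white-flowered: (65 − 65.375)² / 65.375 = 0.0022
χ² = 0.0045 + 0.0498 + 0.0179 + 0.0022 = 0.0744 ≈ 0.074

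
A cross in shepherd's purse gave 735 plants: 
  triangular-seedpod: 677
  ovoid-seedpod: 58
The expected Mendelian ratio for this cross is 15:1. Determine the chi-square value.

3.379

Under the 15:1 hypothesis (Σ ratio = 16, N = 735):
  triangular-seedpod: 735 × 15/16 = 689.0625
  ovoid-seedpod: 735 × 1/16 = 45.9375
χ² = Σ (O − E)² / E
  triangular-seedpod: (677 − 689.0625)² / 689.0625 = 0.2112
  ovoid-seedpod: (58 − 45.9375)² / 45.9375 = 3.1674
χ² = 0.2112 + 3.1674 = 3.3786 ≈ 3.379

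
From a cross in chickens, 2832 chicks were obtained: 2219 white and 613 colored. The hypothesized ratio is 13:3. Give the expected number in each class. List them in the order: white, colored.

The 13:3 ratio has 16 parts, so with N = 2832 the expected counts are:
  white: 2832 × 13/16 = 2301
  colored: 2832 × 3/16 = 531

2301, 531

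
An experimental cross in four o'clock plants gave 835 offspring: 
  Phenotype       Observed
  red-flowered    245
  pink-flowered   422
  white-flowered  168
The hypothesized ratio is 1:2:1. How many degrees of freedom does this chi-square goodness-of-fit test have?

A goodness-of-fit test with 3 phenotype classes has df = 3 − 1 = 2.

2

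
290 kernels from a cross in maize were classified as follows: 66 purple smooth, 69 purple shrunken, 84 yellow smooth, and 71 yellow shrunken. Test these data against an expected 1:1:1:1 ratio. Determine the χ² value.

The 1:1:1:1 ratio has 4 parts, so with N = 290 the expected counts are:
  purple smooth: 290 × 1/4 = 72.5
  purple shrunken: 290 × 1/4 = 72.5
  yellow smooth: 290 × 1/4 = 72.5
  yellow shrunken: 290 × 1/4 = 72.5
χ² = Σ (O − E)² / E
  purple smooth: (66 − 72.5)² / 72.5 = 0.5828
  purple shrunken: (69 − 72.5)² / 72.5 = 0.1690
  yellow smooth: (84 − 72.5)² / 72.5 = 1.8241
  yellow shrunken: (71 − 72.5)² / 72.5 = 0.0310
χ² = 0.5828 + 0.1690 + 1.8241 + 0.0310 = 2.6069 ≈ 2.607

2.607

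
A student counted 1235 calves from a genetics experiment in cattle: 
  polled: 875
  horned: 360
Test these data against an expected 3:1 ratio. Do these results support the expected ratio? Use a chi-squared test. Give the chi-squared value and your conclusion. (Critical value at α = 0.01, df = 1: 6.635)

The 3:1 ratio has 4 parts, so with N = 1235 the expected counts are:
  polled: 1235 × 3/4 = 926.25
  horned: 1235 × 1/4 = 308.75
χ² = Σ (O − E)² / E
  polled: (875 − 926.25)² / 926.25 = 2.8357
  horned: (360 − 308.75)² / 308.75 = 8.5071
χ² = 2.8357 + 8.5071 = 11.3428 ≈ 11.343
Degrees of freedom = 2 − 1 = 1; critical value at α = 0.01 is 6.635.
Since 11.343 > 6.635, we reject the null hypothesis — the data do not fit the 3:1 ratio.

11.343; not consistent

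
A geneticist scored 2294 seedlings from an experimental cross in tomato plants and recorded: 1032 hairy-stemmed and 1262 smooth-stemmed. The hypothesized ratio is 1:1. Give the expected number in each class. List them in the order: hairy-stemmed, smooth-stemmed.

Total ratio parts = 2. Expected numbers out of 2294:
  hairy-stemmed: 2294 × 1/2 = 1147
  smooth-stemmed: 2294 × 1/2 = 1147

1147, 1147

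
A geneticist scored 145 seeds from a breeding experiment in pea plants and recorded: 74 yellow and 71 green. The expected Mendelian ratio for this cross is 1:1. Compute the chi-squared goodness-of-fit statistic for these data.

Expected counts for N = 145 under a 1:1 ratio (total parts = 2):
  yellow: 145 × 1/2 = 72.5
  green: 145 × 1/2 = 72.5
χ² = Σ (O − E)² / E
  yellow: (74 − 72.5)² / 72.5 = 0.0310
  green: (71 − 72.5)² / 72.5 = 0.0310
χ² = 0.0310 + 0.0310 = 0.062

0.062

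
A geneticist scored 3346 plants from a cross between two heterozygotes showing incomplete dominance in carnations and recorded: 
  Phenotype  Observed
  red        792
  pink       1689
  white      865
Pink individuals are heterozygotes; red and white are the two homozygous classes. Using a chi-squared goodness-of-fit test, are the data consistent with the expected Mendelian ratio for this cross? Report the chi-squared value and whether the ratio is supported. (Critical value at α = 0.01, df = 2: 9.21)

3.491; consistent

With incomplete dominance, a heterozygote × heterozygote cross gives a 1:2:1 phenotypic ratio.
The 1:2:1 ratio has 4 parts, so with N = 3346 the expected counts are:
  red: 3346 × 1/4 = 836.5
  pink: 3346 × 2/4 = 1673
  white: 3346 × 1/4 = 836.5
χ² = Σ (O − E)² / E
  red: (792 − 836.5)² / 836.5 = 2.3673
  pink: (1689 − 1673)² / 1673 = 0.1530
  white: (865 − 836.5)² / 836.5 = 0.9710
χ² = 2.3673 + 0.1530 + 0.9710 = 3.4913 ≈ 3.491
Degrees of freedom = 3 − 1 = 2; critical value at α = 0.01 is 9.21.
Since 3.491 < 9.21, we fail to reject the null hypothesis — the data are consistent with the 1:2:1 ratio.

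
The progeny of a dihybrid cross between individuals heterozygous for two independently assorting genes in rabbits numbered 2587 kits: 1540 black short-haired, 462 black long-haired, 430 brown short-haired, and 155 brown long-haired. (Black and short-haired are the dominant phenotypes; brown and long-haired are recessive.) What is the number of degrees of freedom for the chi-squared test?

3

A dihybrid F₂ with independent assortment and complete dominance at both loci gives a 9:3:3:1 phenotypic ratio.
A goodness-of-fit test with 4 phenotype classes has df = 4 − 1 = 3.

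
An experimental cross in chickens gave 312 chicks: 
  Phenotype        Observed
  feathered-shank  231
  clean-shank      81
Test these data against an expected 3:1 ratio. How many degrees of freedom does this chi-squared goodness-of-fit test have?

A goodness-of-fit test with 2 phenotype classes has df = 2 − 1 = 1.

1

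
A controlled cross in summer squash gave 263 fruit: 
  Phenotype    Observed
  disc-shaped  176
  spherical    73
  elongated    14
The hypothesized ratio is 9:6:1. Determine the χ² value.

The 9:6:1 ratio has 16 parts, so with N = 263 the expected counts are:
  disc-shaped: 263 × 9/16 = 147.9375
  spherical: 263 × 6/16 = 98.625
  elongated: 263 × 1/16 = 16.4375
χ² = Σ (O − E)² / E
  disc-shaped: (176 − 147.9375)² / 147.9375 = 5.3232
  spherical: (73 − 98.625)² / 98.625 = 6.6580
  elongated: (14 − 16.4375)² / 16.4375 = 0.3615
χ² = 5.3232 + 6.6580 + 0.3615 = 12.3427 ≈ 12.343

12.343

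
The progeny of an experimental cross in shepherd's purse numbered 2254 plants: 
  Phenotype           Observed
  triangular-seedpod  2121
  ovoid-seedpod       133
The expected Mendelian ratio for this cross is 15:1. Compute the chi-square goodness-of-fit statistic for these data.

Under the 15:1 hypothesis (Σ ratio = 16, N = 2254):
  triangular-seedpod: 2254 × 15/16 = 2113.125
  ovoid-seedpod: 2254 × 1/16 = 140.875
χ² = Σ (O − E)² / E
  triangular-seedpod: (2121 − 2113.125)² / 2113.125 = 0.0293
  ovoid-seedpod: (133 − 140.875)² / 140.875 = 0.4402
χ² = 0.0293 + 0.4402 = 0.4695 ≈ 0.470

0.470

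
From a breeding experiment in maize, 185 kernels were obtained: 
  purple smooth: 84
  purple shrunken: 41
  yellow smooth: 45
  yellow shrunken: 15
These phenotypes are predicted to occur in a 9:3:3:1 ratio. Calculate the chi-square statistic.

Under the 9:3:3:1 hypothesis (Σ ratio = 16, N = 185):
  purple smooth: 185 × 9/16 = 104.0625
  purple shrunken: 185 × 3/16 = 34.6875
  yellow smooth: 185 × 3/16 = 34.6875
  yellow shrunken: 185 × 1/16 = 11.5625
χ² = Σ (O − E)² / E
  purple smooth: (84 − 104.0625)² / 104.0625 = 3.8679
  purple shrunken: (41 − 34.6875)² / 34.6875 = 1.1488
  yellow smooth: (45 − 34.6875)² / 34.6875 = 3.0659
  yellow shrunken: (15 − 11.5625)² / 11.5625 = 1.0220
χ² = 3.8679 + 1.1488 + 3.0659 + 1.0220 = 9.1046 ≈ 9.105

9.105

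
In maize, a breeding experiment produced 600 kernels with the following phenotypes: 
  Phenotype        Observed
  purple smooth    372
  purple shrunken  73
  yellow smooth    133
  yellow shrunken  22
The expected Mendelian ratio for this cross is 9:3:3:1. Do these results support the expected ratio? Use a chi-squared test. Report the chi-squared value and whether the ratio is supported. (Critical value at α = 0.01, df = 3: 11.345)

27.538; not consistent

The 9:3:3:1 ratio has 16 parts, so with N = 600 the expected counts are:
  purple smooth: 600 × 9/16 = 337.5
  purple shrunken: 600 × 3/16 = 112.5
  yellow smooth: 600 × 3/16 = 112.5
  yellow shrunken: 600 × 1/16 = 37.5
χ² = Σ (O − E)² / E
  purple smooth: (372 − 337.5)² / 337.5 = 3.5267
  purple shrunken: (73 − 112.5)² / 112.5 = 13.8689
  yellow smooth: (133 − 112.5)² / 112.5 = 3.7356
  yellow shrunken: (22 − 37.5)² / 37.5 = 6.4067
χ² = 3.5267 + 13.8689 + 3.7356 + 6.4067 = 27.5379 ≈ 27.538
Degrees of freedom = 4 − 1 = 3; critical value at α = 0.01 is 11.345.
Since 27.538 > 11.345, we reject the null hypothesis — the data do not fit the 9:3:3:1 ratio.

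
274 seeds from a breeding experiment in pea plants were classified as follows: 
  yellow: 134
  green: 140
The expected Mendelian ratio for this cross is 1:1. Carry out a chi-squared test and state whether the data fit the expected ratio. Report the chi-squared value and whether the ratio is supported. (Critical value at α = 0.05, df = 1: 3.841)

Under the 1:1 hypothesis (Σ ratio = 2, N = 274):
  yellow: 274 × 1/2 = 137
  green: 274 × 1/2 = 137
χ² = Σ (O − E)² / E
  yellow: (134 − 137)² / 137 = 0.0657
  green: (140 − 137)² / 137 = 0.0657
χ² = 0.0657 + 0.0657 = 0.1314 ≈ 0.131
Degrees of freedom = 2 − 1 = 1; critical value at α = 0.05 is 3.841.
Since 0.131 < 3.841, we fail to reject the null hypothesis — the data are consistent with the 1:1 ratio.

0.131; consistent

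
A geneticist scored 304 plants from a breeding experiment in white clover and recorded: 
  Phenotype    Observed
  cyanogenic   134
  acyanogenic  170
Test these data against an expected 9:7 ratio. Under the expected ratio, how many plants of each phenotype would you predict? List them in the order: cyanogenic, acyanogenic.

Total ratio parts = 16. Expected numbers out of 304:
  cyanogenic: 304 × 9/16 = 171
  acyanogenic: 304 × 7/16 = 133

171, 133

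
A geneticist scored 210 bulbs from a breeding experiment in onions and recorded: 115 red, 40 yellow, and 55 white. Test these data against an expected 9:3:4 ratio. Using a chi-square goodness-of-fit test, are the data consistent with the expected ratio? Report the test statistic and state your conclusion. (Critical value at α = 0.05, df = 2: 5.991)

0.212; consistent

The 9:3:4 ratio has 16 parts, so with N = 210 the expected counts are:
  red: 210 × 9/16 = 118.125
  yellow: 210 × 3/16 = 39.375
  white: 210 × 4/16 = 52.5
χ² = Σ (O − E)² / E
  red: (115 − 118.125)² / 118.125 = 0.0827
  yellow: (40 − 39.375)² / 39.375 = 0.0099
  white: (55 − 52.5)² / 52.5 = 0.1190
χ² = 0.0827 + 0.0099 + 0.1190 = 0.2116 ≈ 0.212
Degrees of freedom = 3 − 1 = 2; critical value at α = 0.05 is 5.991.
Since 0.212 < 5.991, we fail to reject the null hypothesis — the data are consistent with the 9:3:4 ratio.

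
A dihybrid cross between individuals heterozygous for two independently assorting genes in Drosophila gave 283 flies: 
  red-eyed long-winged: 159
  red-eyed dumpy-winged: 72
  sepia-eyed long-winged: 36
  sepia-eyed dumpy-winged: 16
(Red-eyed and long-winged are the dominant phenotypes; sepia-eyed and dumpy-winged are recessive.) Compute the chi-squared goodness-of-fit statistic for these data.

12.406

A dihybrid F₂ with independent assortment and complete dominance at both loci gives a 9:3:3:1 phenotypic ratio.
The 9:3:3:1 ratio has 16 parts, so with N = 283 the expected counts are:
  red-eyed long-winged: 283 × 9/16 = 159.1875
  red-eyed dumpy-winged: 283 × 3/16 = 53.0625
  sepia-eyed long-winged: 283 × 3/16 = 53.0625
  sepia-eyed dumpy-winged: 283 × 1/16 = 17.6875
χ² = Σ (O − E)² / E
  red-eyed long-winged: (159 − 159.1875)² / 159.1875 = 0.0002
  red-eyed dumpy-winged: (72 − 53.0625)² / 53.0625 = 6.7586
  sepia-eyed long-winged: (36 − 53.0625)² / 53.0625 = 5.4865
  sepia-eyed dumpy-winged: (16 − 17.6875)² / 17.6875 = 0.1610
χ² = 0.0002 + 6.7586 + 5.4865 + 0.1610 = 12.4063 ≈ 12.406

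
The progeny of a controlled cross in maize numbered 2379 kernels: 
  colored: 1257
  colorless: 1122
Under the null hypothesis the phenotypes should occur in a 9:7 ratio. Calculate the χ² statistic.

11.259

Total ratio parts = 16. Expected numbers out of 2379:
  colored: 2379 × 9/16 = 1338.1875
  colorless: 2379 × 7/16 = 1040.8125
χ² = Σ (O − E)² / E
  colored: (1257 − 1338.1875)² / 1338.1875 = 4.9256
  colorless: (1122 − 1040.8125)² / 1040.8125 = 6.3329
χ² = 4.9256 + 6.3329 = 11.2585 ≈ 11.259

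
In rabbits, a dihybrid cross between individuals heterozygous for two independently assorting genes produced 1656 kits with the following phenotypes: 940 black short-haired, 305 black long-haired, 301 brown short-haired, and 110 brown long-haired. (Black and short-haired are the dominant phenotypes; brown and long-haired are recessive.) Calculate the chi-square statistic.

0.874

A dihybrid F₂ with independent assortment and complete dominance at both loci gives a 9:3:3:1 phenotypic ratio.
The 9:3:3:1 ratio has 16 parts, so with N = 1656 the expected counts are:
  black short-haired: 1656 × 9/16 = 931.5
  black long-haired: 1656 × 3/16 = 310.5
  brown short-haired: 1656 × 3/16 = 310.5
  brown long-haired: 1656 × 1/16 = 103.5
χ² = Σ (O − E)² / E
  black short-haired: (940 − 931.5)² / 931.5 = 0.0776
  black long-haired: (305 − 310.5)² / 310.5 = 0.0974
  brown short-haired: (301 − 310.5)² / 310.5 = 0.2907
  brown long-haired: (110 − 103.5)² / 103.5 = 0.4082
χ² = 0.0776 + 0.0974 + 0.2907 + 0.4082 = 0.8739 ≈ 0.874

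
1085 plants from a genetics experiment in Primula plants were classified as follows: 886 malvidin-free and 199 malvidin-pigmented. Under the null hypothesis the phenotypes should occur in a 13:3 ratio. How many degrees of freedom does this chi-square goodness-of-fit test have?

1

A goodness-of-fit test with 2 phenotype classes has df = 2 − 1 = 1.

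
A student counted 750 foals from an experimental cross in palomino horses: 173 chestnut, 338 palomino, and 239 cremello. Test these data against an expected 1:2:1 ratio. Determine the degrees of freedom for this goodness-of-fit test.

2

A goodness-of-fit test with 3 phenotype classes has df = 3 − 1 = 2.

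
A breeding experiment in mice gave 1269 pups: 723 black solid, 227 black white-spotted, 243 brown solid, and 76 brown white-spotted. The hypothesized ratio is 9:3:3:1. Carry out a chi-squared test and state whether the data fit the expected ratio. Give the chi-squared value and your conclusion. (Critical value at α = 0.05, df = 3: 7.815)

0.867; consistent

The 9:3:3:1 ratio has 16 parts, so with N = 1269 the expected counts are:
  black solid: 1269 × 9/16 = 713.8125
  black white-spotted: 1269 × 3/16 = 237.9375
  brown solid: 1269 × 3/16 = 237.9375
  brown white-spotted: 1269 × 1/16 = 79.3125
χ² = Σ (O − E)² / E
  black solid: (723 − 713.8125)² / 713.8125 = 0.1183
  black white-spotted: (227 − 237.9375)² / 237.9375 = 0.5028
  brown solid: (243 − 237.9375)² / 237.9375 = 0.1077
  brown white-spotted: (76 − 79.3125)² / 79.3125 = 0.1383
χ² = 0.1183 + 0.5028 + 0.1077 + 0.1383 = 0.8671 ≈ 0.867
Degrees of freedom = 4 − 1 = 3; critical value at α = 0.05 is 7.815.
Since 0.867 < 7.815, we fail to reject the null hypothesis — the data are consistent with the 9:3:3:1 ratio.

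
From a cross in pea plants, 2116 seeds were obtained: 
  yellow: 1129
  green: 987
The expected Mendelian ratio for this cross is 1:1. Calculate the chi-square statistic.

9.529

Total ratio parts = 2. Expected numbers out of 2116:
  yellow: 2116 × 1/2 = 1058
  green: 2116 × 1/2 = 1058
χ² = Σ (O − E)² / E
  yellow: (1129 − 1058)² / 1058 = 4.7647
  green: (987 − 1058)² / 1058 = 4.7647
χ² = 4.7647 + 4.7647 = 9.5294 ≈ 9.529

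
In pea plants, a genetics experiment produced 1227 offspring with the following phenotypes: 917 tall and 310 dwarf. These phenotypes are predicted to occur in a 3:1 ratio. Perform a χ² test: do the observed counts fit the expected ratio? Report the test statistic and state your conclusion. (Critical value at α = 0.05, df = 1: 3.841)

Total ratio parts = 4. Expected numbers out of 1227:
  tall: 1227 × 3/4 = 920.25
  dwarf: 1227 × 1/4 = 306.75
χ² = Σ (O − E)² / E
  tall: (917 − 920.25)² / 920.25 = 0.0115
  dwarf: (310 − 306.75)² / 306.75 = 0.0344
χ² = 0.0115 + 0.0344 = 0.0459 ≈ 0.046
Degrees of freedom = 2 − 1 = 1; critical value at α = 0.05 is 3.841.
Since 0.046 < 3.841, we fail to reject the null hypothesis — the data are consistent with the 3:1 ratio.

0.046; consistent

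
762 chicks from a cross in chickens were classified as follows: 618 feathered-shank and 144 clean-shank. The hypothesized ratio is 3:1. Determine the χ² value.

15.134

Under the 3:1 hypothesis (Σ ratio = 4, N = 762):
  feathered-shank: 762 × 3/4 = 571.5
  clean-shank: 762 × 1/4 = 190.5
χ² = Σ (O − E)² / E
  feathered-shank: (618 − 571.5)² / 571.5 = 3.7835
  clean-shank: (144 − 190.5)² / 190.5 = 11.3504
χ² = 3.7835 + 11.3504 = 15.1339 ≈ 15.134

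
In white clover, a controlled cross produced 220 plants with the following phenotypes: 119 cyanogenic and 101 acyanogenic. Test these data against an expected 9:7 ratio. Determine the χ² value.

Under the 9:7 hypothesis (Σ ratio = 16, N = 220):
  cyanogenic: 220 × 9/16 = 123.75
  acyanogenic: 220 × 7/16 = 96.25
χ² = Σ (O − E)² / E
  cyanogenic: (119 − 123.75)² / 123.75 = 0.1823
  acyanogenic: (101 − 96.25)² / 96.25 = 0.2344
χ² = 0.1823 + 0.2344 = 0.4167 ≈ 0.417

0.417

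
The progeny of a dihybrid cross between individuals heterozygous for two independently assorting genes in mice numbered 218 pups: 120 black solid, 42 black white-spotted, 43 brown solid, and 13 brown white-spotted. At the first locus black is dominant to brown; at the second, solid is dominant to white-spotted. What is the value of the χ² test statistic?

A dihybrid F₂ with independent assortment and complete dominance at both loci gives a 9:3:3:1 phenotypic ratio.
Total ratio parts = 16. Expected numbers out of 218:
  black solid: 218 × 9/16 = 122.625
  black white-spotted: 218 × 3/16 = 40.875
  brown solid: 218 × 3/16 = 40.875
  brown white-spotted: 218 × 1/16 = 13.625
χ² = Σ (O − E)² / E
  black solid: (120 − 122.625)² / 122.625 = 0.0562
  black white-spotted: (42 − 40.875)² / 40.875 = 0.0310
  brown solid: (43 − 40.875)² / 40.875 = 0.1105
  brown white-spotted: (13 − 13.625)² / 13.625 = 0.0287
χ² = 0.0562 + 0.0310 + 0.1105 + 0.0287 = 0.2264 ≈ 0.226

0.226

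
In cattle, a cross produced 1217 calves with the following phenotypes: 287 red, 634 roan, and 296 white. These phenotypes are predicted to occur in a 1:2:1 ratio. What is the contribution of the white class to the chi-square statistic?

The 1:2:1 ratio has 4 parts, so with N = 1217 the expected counts are:
  red: 1217 × 1/4 = 304.25
  roan: 1217 × 2/4 = 608.5
  white: 1217 × 1/4 = 304.25
Contribution of white: (296 − 304.25)² / 304.25 = 0.2237

0.224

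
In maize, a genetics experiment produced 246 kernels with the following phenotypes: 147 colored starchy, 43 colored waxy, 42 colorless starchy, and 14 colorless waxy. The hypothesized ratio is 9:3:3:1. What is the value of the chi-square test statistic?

Under the 9:3:3:1 hypothesis (Σ ratio = 16, N = 246):
  colored starchy: 246 × 9/16 = 138.375
  colored waxy: 246 × 3/16 = 46.125
  colorless starchy: 246 × 3/16 = 46.125
  colorless waxy: 246 × 1/16 = 15.375
χ² = Σ (O − E)² / E
  colored starchy: (147 − 138.375)² / 138.375 = 0.5376
  colored waxy: (43 − 46.125)² / 46.125 = 0.2117
  colorless starchy: (42 − 46.125)² / 46.125 = 0.3689
  colorless waxy: (14 − 15.375)² / 15.375 = 0.1230
χ² = 0.5376 + 0.2117 + 0.3689 + 0.1230 = 1.2412 ≈ 1.241

1.241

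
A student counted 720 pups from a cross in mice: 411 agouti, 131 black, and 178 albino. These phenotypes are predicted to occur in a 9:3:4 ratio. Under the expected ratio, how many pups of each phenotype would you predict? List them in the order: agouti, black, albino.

405, 135, 180

Total ratio parts = 16. Expected numbers out of 720:
  agouti: 720 × 9/16 = 405
  black: 720 × 3/16 = 135
  albino: 720 × 4/16 = 180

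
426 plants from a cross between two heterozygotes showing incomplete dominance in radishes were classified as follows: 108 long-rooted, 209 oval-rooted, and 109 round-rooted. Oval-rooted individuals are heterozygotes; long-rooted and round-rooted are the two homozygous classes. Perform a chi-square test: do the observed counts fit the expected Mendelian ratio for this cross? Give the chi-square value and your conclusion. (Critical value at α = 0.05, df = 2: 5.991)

0.155; consistent

With incomplete dominance, a heterozygote × heterozygote cross gives a 1:2:1 phenotypic ratio.
The 1:2:1 ratio has 4 parts, so with N = 426 the expected counts are:
  long-rooted: 426 × 1/4 = 106.5
  oval-rooted: 426 × 2/4 = 213
  round-rooted: 426 × 1/4 = 106.5
χ² = Σ (O − E)² / E
  long-rooted: (108 − 106.5)² / 106.5 = 0.0211
  oval-rooted: (209 − 213)² / 213 = 0.0751
  round-rooted: (109 − 106.5)² / 106.5 = 0.0587
χ² = 0.0211 + 0.0751 + 0.0587 = 0.1549 ≈ 0.155
Degrees of freedom = 3 − 1 = 2; critical value at α = 0.05 is 5.991.
Since 0.155 < 5.991, we fail to reject the null hypothesis — the data are consistent with the 1:2:1 ratio.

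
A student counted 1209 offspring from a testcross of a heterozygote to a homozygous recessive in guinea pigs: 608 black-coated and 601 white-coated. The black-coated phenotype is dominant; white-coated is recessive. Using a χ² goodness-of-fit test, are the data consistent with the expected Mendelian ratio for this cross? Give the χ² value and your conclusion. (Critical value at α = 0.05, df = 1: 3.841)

0.041; consistent

A testcross of a heterozygote (Aa × aa) gives a 1:1 phenotypic ratio.
Under the 1:1 hypothesis (Σ ratio = 2, N = 1209):
  black-coated: 1209 × 1/2 = 604.5
  white-coated: 1209 × 1/2 = 604.5
χ² = Σ (O − E)² / E
  black-coated: (608 − 604.5)² / 604.5 = 0.0203
  white-coated: (601 − 604.5)² / 604.5 = 0.0203
χ² = 0.0203 + 0.0203 = 0.0406 ≈ 0.041
Degrees of freedom = 2 − 1 = 1; critical value at α = 0.05 is 3.841.
Since 0.041 < 3.841, we fail to reject the null hypothesis — the data are consistent with the 1:1 ratio.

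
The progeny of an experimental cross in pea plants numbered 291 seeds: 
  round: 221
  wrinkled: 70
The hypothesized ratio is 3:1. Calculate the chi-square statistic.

Under the 3:1 hypothesis (Σ ratio = 4, N = 291):
  round: 291 × 3/4 = 218.25
  wrinkled: 291 × 1/4 = 72.75
χ² = Σ (O − E)² / E
  round: (221 − 218.25)² / 218.25 = 0.0347
  wrinkled: (70 − 72.75)² / 72.75 = 0.1040
χ² = 0.0347 + 0.1040 = 0.1387 ≈ 0.139

0.139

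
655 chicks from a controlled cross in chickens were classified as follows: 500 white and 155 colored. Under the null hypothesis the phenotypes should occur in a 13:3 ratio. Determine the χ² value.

Total ratio parts = 16. Expected numbers out of 655:
  white: 655 × 13/16 = 532.1875
  colored: 655 × 3/16 = 122.8125
χ² = Σ (O − E)² / E
  white: (500 − 532.1875)² / 532.1875 = 1.9467
  colored: (155 − 122.8125)² / 122.8125 = 8.4359
χ² = 1.9467 + 8.4359 = 10.3826 ≈ 10.383

10.383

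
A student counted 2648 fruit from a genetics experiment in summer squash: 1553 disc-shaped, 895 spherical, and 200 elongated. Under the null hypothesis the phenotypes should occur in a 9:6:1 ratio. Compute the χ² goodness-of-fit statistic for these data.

19.571

Under the 9:6:1 hypothesis (Σ ratio = 16, N = 2648):
  disc-shaped: 2648 × 9/16 = 1489.5
  spherical: 2648 × 6/16 = 993
  elongated: 2648 × 1/16 = 165.5
χ² = Σ (O − E)² / E
  disc-shaped: (1553 − 1489.5)² / 1489.5 = 2.7071
  spherical: (895 − 993)² / 993 = 9.6717
  elongated: (200 − 165.5)² / 165.5 = 7.1918
χ² = 2.7071 + 9.6717 + 7.1918 = 19.5706 ≈ 19.571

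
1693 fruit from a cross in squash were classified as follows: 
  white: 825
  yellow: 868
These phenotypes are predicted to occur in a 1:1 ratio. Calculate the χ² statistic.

1.092

Total ratio parts = 2. Expected numbers out of 1693:
  white: 1693 × 1/2 = 846.5
  yellow: 1693 × 1/2 = 846.5
χ² = Σ (O − E)² / E
  white: (825 − 846.5)² / 846.5 = 0.5461
  yellow: (868 − 846.5)² / 846.5 = 0.5461
χ² = 0.5461 + 0.5461 = 1.0922 ≈ 1.092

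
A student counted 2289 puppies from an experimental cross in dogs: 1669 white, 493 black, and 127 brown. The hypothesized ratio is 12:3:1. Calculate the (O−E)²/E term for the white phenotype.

1.328

Under the 12:3:1 hypothesis (Σ ratio = 16, N = 2289):
  white: 2289 × 12/16 = 1716.75
  black: 2289 × 3/16 = 429.1875
  brown: 2289 × 1/16 = 143.0625
Contribution of white: (1669 − 1716.75)² / 1716.75 = 1.3281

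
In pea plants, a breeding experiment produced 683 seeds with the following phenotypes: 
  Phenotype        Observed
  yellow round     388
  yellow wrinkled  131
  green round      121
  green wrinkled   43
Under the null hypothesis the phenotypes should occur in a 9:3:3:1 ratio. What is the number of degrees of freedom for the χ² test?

A goodness-of-fit test with 4 phenotype classes has df = 4 − 1 = 3.

3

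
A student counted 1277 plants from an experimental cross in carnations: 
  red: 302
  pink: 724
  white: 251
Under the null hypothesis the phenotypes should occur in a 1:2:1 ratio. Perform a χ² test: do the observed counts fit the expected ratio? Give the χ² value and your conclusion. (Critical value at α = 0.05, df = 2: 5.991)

The 1:2:1 ratio has 4 parts, so with N = 1277 the expected counts are:
  red: 1277 × 1/4 = 319.25
  pink: 1277 × 2/4 = 638.5
  white: 1277 × 1/4 = 319.25
χ² = Σ (O − E)² / E
  red: (302 − 319.25)² / 319.25 = 0.9321
  pink: (724 − 638.5)² / 638.5 = 11.4491
  white: (251 − 319.25)² / 319.25 = 14.5906
χ² = 0.9321 + 11.4491 + 14.5906 = 26.9718 ≈ 26.972
Degrees of freedom = 3 − 1 = 2; critical value at α = 0.05 is 5.991.
Since 26.972 > 5.991, we reject the null hypothesis — the data do not fit the 1:2:1 ratio.

26.972; not consistent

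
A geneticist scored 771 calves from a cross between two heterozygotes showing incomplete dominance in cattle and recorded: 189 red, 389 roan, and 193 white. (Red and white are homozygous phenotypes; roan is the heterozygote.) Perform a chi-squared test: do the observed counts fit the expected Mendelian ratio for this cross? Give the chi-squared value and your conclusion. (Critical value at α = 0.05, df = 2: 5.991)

0.105; consistent

With incomplete dominance, a heterozygote × heterozygote cross gives a 1:2:1 phenotypic ratio.
Under the 1:2:1 hypothesis (Σ ratio = 4, N = 771):
  red: 771 × 1/4 = 192.75
  roan: 771 × 2/4 = 385.5
  white: 771 × 1/4 = 192.75
χ² = Σ (O − E)² / E
  red: (189 − 192.75)² / 192.75 = 0.0730
  roan: (389 − 385.5)² / 385.5 = 0.0318
  white: (193 − 192.75)² / 192.75 = 0.0003
χ² = 0.0730 + 0.0318 + 0.0003 = 0.1051 ≈ 0.105
Degrees of freedom = 3 − 1 = 2; critical value at α = 0.05 is 5.991.
Since 0.105 < 5.991, we fail to reject the null hypothesis — the data are consistent with the 1:2:1 ratio.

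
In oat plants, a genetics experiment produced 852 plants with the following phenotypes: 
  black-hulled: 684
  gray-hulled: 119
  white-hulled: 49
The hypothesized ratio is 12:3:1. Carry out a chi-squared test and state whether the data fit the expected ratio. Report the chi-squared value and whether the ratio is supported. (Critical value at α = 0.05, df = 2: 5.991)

13.903; not consistent

Total ratio parts = 16. Expected numbers out of 852:
  black-hulled: 852 × 12/16 = 639
  gray-hulled: 852 × 3/16 = 159.75
  white-hulled: 852 × 1/16 = 53.25
χ² = Σ (O − E)² / E
  black-hulled: (684 − 639)² / 639 = 3.1690
  gray-hulled: (119 − 159.75)² / 159.75 = 10.3948
  white-hulled: (49 − 53.25)² / 53.25 = 0.3392
χ² = 3.1690 + 10.3948 + 0.3392 = 13.903
Degrees of freedom = 3 − 1 = 2; critical value at α = 0.05 is 5.991.
Since 13.903 > 5.991, we reject the null hypothesis — the data do not fit the 12:3:1 ratio.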